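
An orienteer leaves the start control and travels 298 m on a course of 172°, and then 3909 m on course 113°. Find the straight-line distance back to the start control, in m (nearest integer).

4071 m

Leg 1 (172°, 298 m): east 298 sin 172° = 41.47, north 298 cos 172° = -295.10
Leg 2 (113°, 3909 m): east 3909 sin 113° = 3598.25, north 3909 cos 113° = -1527.37
Net: 3639.73 east, -1822.47 north. Distance = √((3639.73)² + (-1822.47)²) = 4070.504 m.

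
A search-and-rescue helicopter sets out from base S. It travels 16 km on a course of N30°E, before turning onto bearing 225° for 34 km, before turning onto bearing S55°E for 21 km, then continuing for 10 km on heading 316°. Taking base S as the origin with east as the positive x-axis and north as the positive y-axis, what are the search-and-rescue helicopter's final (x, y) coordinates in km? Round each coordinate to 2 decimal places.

(-5.79, -15.04)

Leg 1 (N30°E, 16 km): east 16 sin 30° = 8.00, north 16 cos 30° = 13.86
Leg 2 (225°, 34 km): east 34 sin 225° = -24.04, north 34 cos 225° = -24.04
Leg 3 (S55°E, 21 km): east 21 sin 125° = 17.20, north 21 cos 125° = -12.05
Leg 4 (316°, 10 km): east 10 sin 316° = -6.95, north 10 cos 316° = 7.19
Summing: -5.79 km east, -15.04 km north → (-5.79, -15.04).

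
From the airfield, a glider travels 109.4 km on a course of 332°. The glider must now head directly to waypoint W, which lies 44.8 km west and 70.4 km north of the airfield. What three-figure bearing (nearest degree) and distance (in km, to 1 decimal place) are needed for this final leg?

166°, 27.0 km

Leg 1 (332°, 109.4 km): east 109.4 sin 332° = -51.36, north 109.4 cos 332° = 96.59
Current position: (-51.36, 96.59). Target: (-44.8, 70.4). Remaining: Δeast = 6.56, Δnorth = -26.19.
Bearing = atan2(6.56, -26.19) mod 360° = 165.94°; distance = √((6.56)² + (-26.19)²) = 27.003 km.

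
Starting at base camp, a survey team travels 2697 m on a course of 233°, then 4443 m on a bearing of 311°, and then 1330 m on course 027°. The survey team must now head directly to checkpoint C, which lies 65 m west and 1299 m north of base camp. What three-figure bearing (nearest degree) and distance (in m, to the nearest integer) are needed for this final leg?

104°, 4980 m

Leg 1 (233°, 2697 m): east 2697 sin 233° = -2153.92, north 2697 cos 233° = -1623.10
Leg 2 (311°, 4443 m): east 4443 sin 311° = -3353.17, north 4443 cos 311° = 2914.87
Leg 3 (027°, 1330 m): east 1330 sin 27° = 603.81, north 1330 cos 27° = 1185.04
Current position: (-4903.29, 2476.81). Target: (-65, 1299). Remaining: Δeast = 4838.29, Δnorth = -1177.81.
Bearing = atan2(4838.29, -1177.81) mod 360° = 103.68°; distance = √((4838.29)² + (-1177.81)²) = 4979.585 m.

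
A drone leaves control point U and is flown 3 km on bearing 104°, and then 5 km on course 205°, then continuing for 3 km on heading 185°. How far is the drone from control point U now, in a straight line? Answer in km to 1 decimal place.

Leg 1 (104°, 3 km): east 3 sin 104° = 2.91, north 3 cos 104° = -0.73
Leg 2 (205°, 5 km): east 5 sin 205° = -2.11, north 5 cos 205° = -4.53
Leg 3 (185°, 3 km): east 3 sin 185° = -0.26, north 3 cos 185° = -2.99
Net: 0.54 east, -8.25 north. Distance = √((0.54)² + (-8.25)²) = 8.263 km.

8.3 km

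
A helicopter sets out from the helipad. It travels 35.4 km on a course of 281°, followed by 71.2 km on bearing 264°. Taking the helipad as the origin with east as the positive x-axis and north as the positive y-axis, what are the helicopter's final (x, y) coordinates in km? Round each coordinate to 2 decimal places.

Leg 1 (281°, 35.4 km): east 35.4 sin 281° = -34.75, north 35.4 cos 281° = 6.75
Leg 2 (264°, 71.2 km): east 71.2 sin 264° = -70.81, north 71.2 cos 264° = -7.44
Summing: -105.56 km east, -0.69 km north → (-105.56, -0.69).

(-105.56, -0.69)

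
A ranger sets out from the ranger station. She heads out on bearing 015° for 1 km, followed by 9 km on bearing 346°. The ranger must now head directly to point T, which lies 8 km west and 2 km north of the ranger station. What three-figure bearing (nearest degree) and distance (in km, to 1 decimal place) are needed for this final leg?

Leg 1 (015°, 1 km): east 1 sin 15° = 0.26, north 1 cos 15° = 0.97
Leg 2 (346°, 9 km): east 9 sin 346° = -2.18, north 9 cos 346° = 8.73
Current position: (-1.92, 9.70). Target: (-8, 2). Remaining: Δeast = -6.08, Δnorth = -7.70.
Bearing = atan2(-6.08, -7.70) mod 360° = 218.31°; distance = √((-6.08)² + (-7.70)²) = 9.811 km.

218°, 9.8 km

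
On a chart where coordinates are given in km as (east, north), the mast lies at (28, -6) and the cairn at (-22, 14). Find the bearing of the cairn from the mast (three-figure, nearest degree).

292°

Δeast = -22 − 28 = -50.00; Δnorth = 14 − -6 = 20.00.
Bearing = atan2(Δeast, Δnorth) mod 360° = 291.80° ≈ 292°.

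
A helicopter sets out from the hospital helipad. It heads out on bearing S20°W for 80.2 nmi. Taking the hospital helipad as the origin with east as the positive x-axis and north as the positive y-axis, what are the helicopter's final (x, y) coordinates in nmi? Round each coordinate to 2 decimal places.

(-27.43, -75.36)

Leg 1 (S20°W, 80.2 nmi): east 80.2 sin 200° = -27.43, north 80.2 cos 200° = -75.36
Summing: -27.43 nmi east, -75.36 nmi north → (-27.43, -75.36).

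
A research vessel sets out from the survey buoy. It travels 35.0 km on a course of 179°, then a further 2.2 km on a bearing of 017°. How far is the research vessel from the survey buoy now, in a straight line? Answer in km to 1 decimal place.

Leg 1 (179°, 35.0 km): east 35.0 sin 179° = 0.61, north 35.0 cos 179° = -34.99
Leg 2 (017°, 2.2 km): east 2.2 sin 17° = 0.64, north 2.2 cos 17° = 2.10
Net: 1.25 east, -32.89 north. Distance = √((1.25)² + (-32.89)²) = 32.915 km.

32.9 km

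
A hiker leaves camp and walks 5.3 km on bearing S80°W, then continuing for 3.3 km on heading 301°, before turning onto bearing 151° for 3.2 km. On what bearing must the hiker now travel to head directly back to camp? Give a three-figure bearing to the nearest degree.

Leg 1 (S80°W, 5.3 km): east 5.3 sin 260° = -5.22, north 5.3 cos 260° = -0.92
Leg 2 (301°, 3.3 km): east 3.3 sin 301° = -2.83, north 3.3 cos 301° = 1.70
Leg 3 (151°, 3.2 km): east 3.2 sin 151° = 1.55, north 3.2 cos 151° = -2.80
Net displacement: -6.50 east, -2.02 north. Direction back to start is (6.50, 2.02): bearing = atan2(6.50, 2.02) mod 360° = 72.73° ≈ 073°.

073°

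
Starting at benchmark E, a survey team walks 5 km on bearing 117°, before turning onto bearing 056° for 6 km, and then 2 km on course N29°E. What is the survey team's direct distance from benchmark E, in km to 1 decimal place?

Leg 1 (117°, 5 km): east 5 sin 117° = 4.46, north 5 cos 117° = -2.27
Leg 2 (056°, 6 km): east 6 sin 56° = 4.97, north 6 cos 56° = 3.36
Leg 3 (N29°E, 2 km): east 2 sin 29° = 0.97, north 2 cos 29° = 1.75
Net: 10.40 east, 2.83 north. Distance = √((10.40)² + (2.83)²) = 10.778 km.

10.8 km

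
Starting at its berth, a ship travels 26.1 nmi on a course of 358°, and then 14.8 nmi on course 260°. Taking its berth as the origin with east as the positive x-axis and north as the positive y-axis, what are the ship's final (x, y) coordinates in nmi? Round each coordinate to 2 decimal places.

Leg 1 (358°, 26.1 nmi): east 26.1 sin 358° = -0.91, north 26.1 cos 358° = 26.08
Leg 2 (260°, 14.8 nmi): east 14.8 sin 260° = -14.58, north 14.8 cos 260° = -2.57
Summing: -15.49 nmi east, 23.51 nmi north → (-15.49, 23.51).

(-15.49, 23.51)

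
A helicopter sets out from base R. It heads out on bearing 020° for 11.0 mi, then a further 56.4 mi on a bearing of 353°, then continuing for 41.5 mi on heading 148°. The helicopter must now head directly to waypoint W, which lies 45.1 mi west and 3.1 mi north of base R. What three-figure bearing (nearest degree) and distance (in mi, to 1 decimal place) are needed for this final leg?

246°, 69.8 mi

Leg 1 (020°, 11.0 mi): east 11.0 sin 20° = 3.76, north 11.0 cos 20° = 10.34
Leg 2 (353°, 56.4 mi): east 56.4 sin 353° = -6.87, north 56.4 cos 353° = 55.98
Leg 3 (148°, 41.5 mi): east 41.5 sin 148° = 21.99, north 41.5 cos 148° = -35.19
Current position: (18.88, 31.12). Target: (-45.1, 3.1). Remaining: Δeast = -63.98, Δnorth = -28.02.
Bearing = atan2(-63.98, -28.02) mod 360° = 246.35°; distance = √((-63.98)² + (-28.02)²) = 69.848 mi.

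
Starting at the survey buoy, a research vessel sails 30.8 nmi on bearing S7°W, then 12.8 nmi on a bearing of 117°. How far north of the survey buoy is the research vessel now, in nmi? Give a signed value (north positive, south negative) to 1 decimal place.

Leg 1 (S7°W, 30.8 nmi): east 30.8 sin 187° = -3.75, north 30.8 cos 187° = -30.57
Leg 2 (117°, 12.8 nmi): east 12.8 sin 117° = 11.40, north 12.8 cos 117° = -5.81
Net north component: -36.38 nmi.

-36.4 nmi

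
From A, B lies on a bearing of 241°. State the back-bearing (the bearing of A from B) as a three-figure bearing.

061°

Back-bearing = 241° − 180° = 061°.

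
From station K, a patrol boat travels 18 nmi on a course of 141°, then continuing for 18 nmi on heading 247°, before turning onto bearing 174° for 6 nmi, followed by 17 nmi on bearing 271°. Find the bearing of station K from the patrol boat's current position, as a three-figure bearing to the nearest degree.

039°

Leg 1 (141°, 18 nmi): east 18 sin 141° = 11.33, north 18 cos 141° = -13.99
Leg 2 (247°, 18 nmi): east 18 sin 247° = -16.57, north 18 cos 247° = -7.03
Leg 3 (174°, 6 nmi): east 6 sin 174° = 0.63, north 6 cos 174° = -5.97
Leg 4 (271°, 17 nmi): east 17 sin 271° = -17.00, north 17 cos 271° = 0.30
Net displacement: -21.61 east, -26.69 north. Direction back to start is (21.61, 26.69): bearing = atan2(21.61, 26.69) mod 360° = 39.00° ≈ 039°.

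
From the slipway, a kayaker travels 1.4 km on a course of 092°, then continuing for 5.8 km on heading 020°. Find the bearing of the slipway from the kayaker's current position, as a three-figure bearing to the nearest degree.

Leg 1 (092°, 1.4 km): east 1.4 sin 92° = 1.40, north 1.4 cos 92° = -0.05
Leg 2 (020°, 5.8 km): east 5.8 sin 20° = 1.98, north 5.8 cos 20° = 5.45
Net displacement: 3.38 east, 5.40 north. Direction back to start is (-3.38, -5.40): bearing = atan2(-3.38, -5.40) mod 360° = 212.06° ≈ 212°.

212°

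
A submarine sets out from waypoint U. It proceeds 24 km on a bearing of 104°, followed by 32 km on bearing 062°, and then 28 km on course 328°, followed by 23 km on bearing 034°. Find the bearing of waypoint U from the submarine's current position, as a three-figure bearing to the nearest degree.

Leg 1 (104°, 24 km): east 24 sin 104° = 23.29, north 24 cos 104° = -5.81
Leg 2 (062°, 32 km): east 32 sin 62° = 28.25, north 32 cos 62° = 15.02
Leg 3 (328°, 28 km): east 28 sin 328° = -14.84, north 28 cos 328° = 23.75
Leg 4 (034°, 23 km): east 23 sin 34° = 12.86, north 23 cos 34° = 19.07
Net displacement: 49.57 east, 52.03 north. Direction back to start is (-49.57, -52.03): bearing = atan2(-49.57, -52.03) mod 360° = 223.61° ≈ 224°.

224°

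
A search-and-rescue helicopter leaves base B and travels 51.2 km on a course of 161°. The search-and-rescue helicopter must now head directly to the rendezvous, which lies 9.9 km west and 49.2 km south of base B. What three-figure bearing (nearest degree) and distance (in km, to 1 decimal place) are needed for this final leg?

268°, 26.6 km

Leg 1 (161°, 51.2 km): east 51.2 sin 161° = 16.67, north 51.2 cos 161° = -48.41
Current position: (16.67, -48.41). Target: (-9.9, -49.2). Remaining: Δeast = -26.57, Δnorth = -0.79.
Bearing = atan2(-26.57, -0.79) mod 360° = 268.30°; distance = √((-26.57)² + (-0.79)²) = 26.581 km.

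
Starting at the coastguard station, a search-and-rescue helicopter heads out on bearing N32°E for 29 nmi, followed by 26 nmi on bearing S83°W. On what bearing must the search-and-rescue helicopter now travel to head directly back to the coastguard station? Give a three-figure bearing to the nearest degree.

Leg 1 (N32°E, 29 nmi): east 29 sin 32° = 15.37, north 29 cos 32° = 24.59
Leg 2 (S83°W, 26 nmi): east 26 sin 263° = -25.81, north 26 cos 263° = -3.17
Net displacement: -10.44 east, 21.42 north. Direction back to start is (10.44, -21.42): bearing = atan2(10.44, -21.42) mod 360° = 154.02° ≈ 154°.

154°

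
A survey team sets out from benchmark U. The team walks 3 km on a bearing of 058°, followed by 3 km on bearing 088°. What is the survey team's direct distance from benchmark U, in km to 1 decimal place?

5.8 km

Leg 1 (058°, 3 km): east 3 sin 58° = 2.54, north 3 cos 58° = 1.59
Leg 2 (088°, 3 km): east 3 sin 88° = 3.00, north 3 cos 88° = 0.10
Net: 5.54 east, 1.69 north. Distance = √((5.54)² + (1.69)²) = 5.796 km.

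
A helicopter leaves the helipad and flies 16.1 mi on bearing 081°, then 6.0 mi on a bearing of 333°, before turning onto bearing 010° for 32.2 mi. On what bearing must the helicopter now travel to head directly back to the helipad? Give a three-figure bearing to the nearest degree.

205°

Leg 1 (081°, 16.1 mi): east 16.1 sin 81° = 15.90, north 16.1 cos 81° = 2.52
Leg 2 (333°, 6.0 mi): east 6.0 sin 333° = -2.72, north 6.0 cos 333° = 5.35
Leg 3 (010°, 32.2 mi): east 32.2 sin 10° = 5.59, north 32.2 cos 10° = 31.71
Net displacement: 18.77 east, 39.58 north. Direction back to start is (-18.77, -39.58): bearing = atan2(-18.77, -39.58) mod 360° = 205.37° ≈ 205°.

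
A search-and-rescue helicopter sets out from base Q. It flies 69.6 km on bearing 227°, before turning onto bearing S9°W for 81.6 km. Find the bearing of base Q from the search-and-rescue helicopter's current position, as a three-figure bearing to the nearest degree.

Leg 1 (227°, 69.6 km): east 69.6 sin 227° = -50.90, north 69.6 cos 227° = -47.47
Leg 2 (S9°W, 81.6 km): east 81.6 sin 189° = -12.77, north 81.6 cos 189° = -80.60
Net displacement: -63.67 east, -128.06 north. Direction back to start is (63.67, 128.06): bearing = atan2(63.67, 128.06) mod 360° = 26.43° ≈ 026°.

026°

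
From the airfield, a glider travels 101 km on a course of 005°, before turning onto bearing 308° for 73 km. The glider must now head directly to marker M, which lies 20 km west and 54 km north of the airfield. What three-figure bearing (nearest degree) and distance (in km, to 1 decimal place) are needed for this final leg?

Leg 1 (005°, 101 km): east 101 sin 5° = 8.80, north 101 cos 5° = 100.62
Leg 2 (308°, 73 km): east 73 sin 308° = -57.52, north 73 cos 308° = 44.94
Current position: (-48.72, 145.56). Target: (-20, 54). Remaining: Δeast = 28.72, Δnorth = -91.56.
Bearing = atan2(28.72, -91.56) mod 360° = 162.58°; distance = √((28.72)² + (-91.56)²) = 95.958 km.

163°, 96.0 km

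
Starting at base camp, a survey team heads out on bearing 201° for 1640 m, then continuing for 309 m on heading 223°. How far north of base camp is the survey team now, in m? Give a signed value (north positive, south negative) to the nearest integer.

-1757 m

Leg 1 (201°, 1640 m): east 1640 sin 201° = -587.72, north 1640 cos 201° = -1531.07
Leg 2 (223°, 309 m): east 309 sin 223° = -210.74, north 309 cos 223° = -225.99
Net north component: -1757.06 m.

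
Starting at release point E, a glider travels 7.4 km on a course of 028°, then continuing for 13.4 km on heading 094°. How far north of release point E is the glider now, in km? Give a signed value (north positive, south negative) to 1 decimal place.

Leg 1 (028°, 7.4 km): east 7.4 sin 28° = 3.47, north 7.4 cos 28° = 6.53
Leg 2 (094°, 13.4 km): east 13.4 sin 94° = 13.37, north 13.4 cos 94° = -0.93
Net north component: 5.60 km.

5.6 km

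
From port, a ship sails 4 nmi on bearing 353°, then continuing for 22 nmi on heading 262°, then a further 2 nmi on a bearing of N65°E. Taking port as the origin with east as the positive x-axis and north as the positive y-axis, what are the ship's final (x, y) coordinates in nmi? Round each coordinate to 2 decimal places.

Leg 1 (353°, 4 nmi): east 4 sin 353° = -0.49, north 4 cos 353° = 3.97
Leg 2 (262°, 22 nmi): east 22 sin 262° = -21.79, north 22 cos 262° = -3.06
Leg 3 (N65°E, 2 nmi): east 2 sin 65° = 1.81, north 2 cos 65° = 0.85
Summing: -20.46 nmi east, 1.75 nmi north → (-20.46, 1.75).

(-20.46, 1.75)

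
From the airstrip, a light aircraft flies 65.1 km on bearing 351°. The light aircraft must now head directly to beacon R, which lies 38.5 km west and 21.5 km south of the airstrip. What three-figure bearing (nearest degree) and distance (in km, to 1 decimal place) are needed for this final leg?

198°, 90.4 km

Leg 1 (351°, 65.1 km): east 65.1 sin 351° = -10.18, north 65.1 cos 351° = 64.30
Current position: (-10.18, 64.30). Target: (-38.5, -21.5). Remaining: Δeast = -28.32, Δnorth = -85.80.
Bearing = atan2(-28.32, -85.80) mod 360° = 198.26°; distance = √((-28.32)² + (-85.80)²) = 90.350 km.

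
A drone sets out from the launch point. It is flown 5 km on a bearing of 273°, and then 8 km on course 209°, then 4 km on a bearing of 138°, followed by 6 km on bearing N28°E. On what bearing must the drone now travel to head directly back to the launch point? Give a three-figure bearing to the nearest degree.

037°

Leg 1 (273°, 5 km): east 5 sin 273° = -4.99, north 5 cos 273° = 0.26
Leg 2 (209°, 8 km): east 8 sin 209° = -3.88, north 8 cos 209° = -7.00
Leg 3 (138°, 4 km): east 4 sin 138° = 2.68, north 4 cos 138° = -2.97
Leg 4 (N28°E, 6 km): east 6 sin 28° = 2.82, north 6 cos 28° = 5.30
Net displacement: -3.38 east, -4.41 north. Direction back to start is (3.38, 4.41): bearing = atan2(3.38, 4.41) mod 360° = 37.45° ≈ 037°.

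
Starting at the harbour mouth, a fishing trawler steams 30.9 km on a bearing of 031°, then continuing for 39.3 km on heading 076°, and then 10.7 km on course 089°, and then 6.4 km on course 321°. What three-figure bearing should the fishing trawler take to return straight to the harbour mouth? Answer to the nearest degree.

Leg 1 (031°, 30.9 km): east 30.9 sin 31° = 15.91, north 30.9 cos 31° = 26.49
Leg 2 (076°, 39.3 km): east 39.3 sin 76° = 38.13, north 39.3 cos 76° = 9.51
Leg 3 (089°, 10.7 km): east 10.7 sin 89° = 10.70, north 10.7 cos 89° = 0.19
Leg 4 (321°, 6.4 km): east 6.4 sin 321° = -4.03, north 6.4 cos 321° = 4.97
Net displacement: 60.72 east, 41.15 north. Direction back to start is (-60.72, -41.15): bearing = atan2(-60.72, -41.15) mod 360° = 235.87° ≈ 236°.

236°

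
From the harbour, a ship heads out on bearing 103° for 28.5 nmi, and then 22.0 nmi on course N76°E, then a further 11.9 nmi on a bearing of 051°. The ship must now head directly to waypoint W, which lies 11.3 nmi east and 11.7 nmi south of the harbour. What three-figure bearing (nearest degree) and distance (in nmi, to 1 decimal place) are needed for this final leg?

Leg 1 (103°, 28.5 nmi): east 28.5 sin 103° = 27.77, north 28.5 cos 103° = -6.41
Leg 2 (N76°E, 22.0 nmi): east 22.0 sin 76° = 21.35, north 22.0 cos 76° = 5.32
Leg 3 (051°, 11.9 nmi): east 11.9 sin 51° = 9.25, north 11.9 cos 51° = 7.49
Current position: (58.36, 6.40). Target: (11.3, -11.7). Remaining: Δeast = -47.06, Δnorth = -18.10.
Bearing = atan2(-47.06, -18.10) mod 360° = 248.96°; distance = √((-47.06)² + (-18.10)²) = 50.425 nmi.

249°, 50.4 nmi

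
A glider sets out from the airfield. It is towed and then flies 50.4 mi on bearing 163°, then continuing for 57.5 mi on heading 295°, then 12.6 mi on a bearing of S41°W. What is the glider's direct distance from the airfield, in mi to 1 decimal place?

56.6 mi

Leg 1 (163°, 50.4 mi): east 50.4 sin 163° = 14.74, north 50.4 cos 163° = -48.20
Leg 2 (295°, 57.5 mi): east 57.5 sin 295° = -52.11, north 57.5 cos 295° = 24.30
Leg 3 (S41°W, 12.6 mi): east 12.6 sin 221° = -8.27, north 12.6 cos 221° = -9.51
Net: -45.64 east, -33.41 north. Distance = √((-45.64)² + (-33.41)²) = 56.563 mi.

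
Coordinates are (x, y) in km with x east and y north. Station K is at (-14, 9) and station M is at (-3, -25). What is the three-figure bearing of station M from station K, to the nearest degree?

Δeast = -3 − -14 = 11.00; Δnorth = -25 − 9 = -34.00.
Bearing = atan2(Δeast, Δnorth) mod 360° = 162.07° ≈ 162°.

162°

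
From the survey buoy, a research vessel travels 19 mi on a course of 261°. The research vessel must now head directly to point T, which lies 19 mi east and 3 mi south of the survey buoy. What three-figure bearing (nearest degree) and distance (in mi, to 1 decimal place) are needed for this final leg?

Leg 1 (261°, 19 mi): east 19 sin 261° = -18.77, north 19 cos 261° = -2.97
Current position: (-18.77, -2.97). Target: (19, -3). Remaining: Δeast = 37.77, Δnorth = -0.03.
Bearing = atan2(37.77, -0.03) mod 360° = 90.04°; distance = √((37.77)² + (-0.03)²) = 37.766 mi.

090°, 37.8 mi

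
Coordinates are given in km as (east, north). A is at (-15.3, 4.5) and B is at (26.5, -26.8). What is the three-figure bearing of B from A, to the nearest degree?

Δeast = 26.5 − -15.3 = 41.80; Δnorth = -26.8 − 4.5 = -31.30.
Bearing = atan2(Δeast, Δnorth) mod 360° = 126.83° ≈ 127°.

127°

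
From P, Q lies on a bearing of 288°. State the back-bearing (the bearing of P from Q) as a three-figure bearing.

Back-bearing = 288° − 180° = 108°.

108°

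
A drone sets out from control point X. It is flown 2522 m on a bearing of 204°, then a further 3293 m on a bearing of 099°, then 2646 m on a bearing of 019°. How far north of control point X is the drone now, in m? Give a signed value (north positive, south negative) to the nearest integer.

-317 m

Leg 1 (204°, 2522 m): east 2522 sin 204° = -1025.79, north 2522 cos 204° = -2303.96
Leg 2 (099°, 3293 m): east 3293 sin 99° = 3252.46, north 3293 cos 99° = -515.14
Leg 3 (019°, 2646 m): east 2646 sin 19° = 861.45, north 2646 cos 19° = 2501.84
Net north component: -317.26 m.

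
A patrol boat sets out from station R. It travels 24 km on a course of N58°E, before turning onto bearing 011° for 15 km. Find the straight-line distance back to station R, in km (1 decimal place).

Leg 1 (N58°E, 24 km): east 24 sin 58° = 20.35, north 24 cos 58° = 12.72
Leg 2 (011°, 15 km): east 15 sin 11° = 2.86, north 15 cos 11° = 14.72
Net: 23.22 east, 27.44 north. Distance = √((23.22)² + (27.44)²) = 35.945 km.

35.9 km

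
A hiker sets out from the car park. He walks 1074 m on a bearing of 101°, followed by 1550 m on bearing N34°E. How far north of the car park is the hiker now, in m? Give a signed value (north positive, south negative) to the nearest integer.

Leg 1 (101°, 1074 m): east 1074 sin 101° = 1054.27, north 1074 cos 101° = -204.93
Leg 2 (N34°E, 1550 m): east 1550 sin 34° = 866.75, north 1550 cos 34° = 1285.01
Net north component: 1080.08 m.

1080 m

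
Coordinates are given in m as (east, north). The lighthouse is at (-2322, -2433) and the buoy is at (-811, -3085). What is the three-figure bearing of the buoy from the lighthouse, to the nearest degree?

Δeast = -811 − -2322 = 1511.00; Δnorth = -3085 − -2433 = -652.00.
Bearing = atan2(Δeast, Δnorth) mod 360° = 113.34° ≈ 113°.

113°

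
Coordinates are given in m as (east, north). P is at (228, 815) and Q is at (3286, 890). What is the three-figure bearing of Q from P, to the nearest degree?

089°

Δeast = 3286 − 228 = 3058.00; Δnorth = 890 − 815 = 75.00.
Bearing = atan2(Δeast, Δnorth) mod 360° = 88.60° ≈ 089°.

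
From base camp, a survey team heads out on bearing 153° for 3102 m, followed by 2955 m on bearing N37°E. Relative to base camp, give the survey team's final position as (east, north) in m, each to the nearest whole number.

(3187, -404)

Leg 1 (153°, 3102 m): east 3102 sin 153° = 1408.28, north 3102 cos 153° = -2763.90
Leg 2 (N37°E, 2955 m): east 2955 sin 37° = 1778.36, north 2955 cos 37° = 2359.97
Summing: 3186.64 m east, -403.93 m north → (3187, -404).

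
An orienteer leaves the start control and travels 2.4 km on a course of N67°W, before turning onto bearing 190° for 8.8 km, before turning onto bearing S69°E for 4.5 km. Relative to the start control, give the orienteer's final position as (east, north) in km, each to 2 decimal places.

Leg 1 (N67°W, 2.4 km): east 2.4 sin 293° = -2.21, north 2.4 cos 293° = 0.94
Leg 2 (190°, 8.8 km): east 8.8 sin 190° = -1.53, north 8.8 cos 190° = -8.67
Leg 3 (S69°E, 4.5 km): east 4.5 sin 111° = 4.20, north 4.5 cos 111° = -1.61
Summing: 0.46 km east, -9.34 km north → (0.46, -9.34).

(0.46, -9.34)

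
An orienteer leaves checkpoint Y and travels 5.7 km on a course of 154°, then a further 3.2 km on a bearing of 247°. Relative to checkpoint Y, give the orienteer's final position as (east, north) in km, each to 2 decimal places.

(-0.45, -6.37)

Leg 1 (154°, 5.7 km): east 5.7 sin 154° = 2.50, north 5.7 cos 154° = -5.12
Leg 2 (247°, 3.2 km): east 3.2 sin 247° = -2.95, north 3.2 cos 247° = -1.25
Summing: -0.45 km east, -6.37 km north → (-0.45, -6.37).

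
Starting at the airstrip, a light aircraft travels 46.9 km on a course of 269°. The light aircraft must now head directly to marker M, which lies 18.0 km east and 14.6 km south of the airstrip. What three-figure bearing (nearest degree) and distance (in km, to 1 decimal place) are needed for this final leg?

Leg 1 (269°, 46.9 km): east 46.9 sin 269° = -46.89, north 46.9 cos 269° = -0.82
Current position: (-46.89, -0.82). Target: (18.0, -14.6). Remaining: Δeast = 64.89, Δnorth = -13.78.
Bearing = atan2(64.89, -13.78) mod 360° = 101.99°; distance = √((64.89)² + (-13.78)²) = 66.340 km.

102°, 66.3 km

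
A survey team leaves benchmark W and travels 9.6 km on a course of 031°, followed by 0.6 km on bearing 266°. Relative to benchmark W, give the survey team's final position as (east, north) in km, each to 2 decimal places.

Leg 1 (031°, 9.6 km): east 9.6 sin 31° = 4.94, north 9.6 cos 31° = 8.23
Leg 2 (266°, 0.6 km): east 0.6 sin 266° = -0.60, north 0.6 cos 266° = -0.04
Summing: 4.35 km east, 8.19 km north → (4.35, 8.19).

(4.35, 8.19)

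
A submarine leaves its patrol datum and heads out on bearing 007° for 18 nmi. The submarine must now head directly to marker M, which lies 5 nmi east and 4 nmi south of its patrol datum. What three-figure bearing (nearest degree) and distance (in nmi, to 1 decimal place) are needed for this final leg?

Leg 1 (007°, 18 nmi): east 18 sin 7° = 2.19, north 18 cos 7° = 17.87
Current position: (2.19, 17.87). Target: (5, -4). Remaining: Δeast = 2.81, Δnorth = -21.87.
Bearing = atan2(2.81, -21.87) mod 360° = 172.69°; distance = √((2.81)² + (-21.87)²) = 22.045 nmi.

173°, 22.0 nmi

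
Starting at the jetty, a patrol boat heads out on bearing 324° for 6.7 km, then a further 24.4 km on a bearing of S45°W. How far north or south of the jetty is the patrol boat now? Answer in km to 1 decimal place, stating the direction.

Leg 1 (324°, 6.7 km): east 6.7 sin 324° = -3.94, north 6.7 cos 324° = 5.42
Leg 2 (S45°W, 24.4 km): east 24.4 sin 225° = -17.25, north 24.4 cos 225° = -17.25
Net north component: -11.83 km.

11.8 km south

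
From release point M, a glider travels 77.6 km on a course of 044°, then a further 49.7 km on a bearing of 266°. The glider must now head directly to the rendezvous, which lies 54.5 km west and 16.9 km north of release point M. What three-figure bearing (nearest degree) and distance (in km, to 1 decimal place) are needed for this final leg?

Leg 1 (044°, 77.6 km): east 77.6 sin 44° = 53.91, north 77.6 cos 44° = 55.82
Leg 2 (266°, 49.7 km): east 49.7 sin 266° = -49.58, north 49.7 cos 266° = -3.47
Current position: (4.33, 52.35). Target: (-54.5, 16.9). Remaining: Δeast = -58.83, Δnorth = -35.45.
Bearing = atan2(-58.83, -35.45) mod 360° = 238.92°; distance = √((-58.83)² + (-35.45)²) = 68.684 km.

239°, 68.7 km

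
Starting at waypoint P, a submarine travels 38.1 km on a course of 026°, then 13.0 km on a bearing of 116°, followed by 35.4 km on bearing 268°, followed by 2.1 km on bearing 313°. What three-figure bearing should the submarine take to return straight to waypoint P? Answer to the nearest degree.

Leg 1 (026°, 38.1 km): east 38.1 sin 26° = 16.70, north 38.1 cos 26° = 34.24
Leg 2 (116°, 13.0 km): east 13.0 sin 116° = 11.68, north 13.0 cos 116° = -5.70
Leg 3 (268°, 35.4 km): east 35.4 sin 268° = -35.38, north 35.4 cos 268° = -1.24
Leg 4 (313°, 2.1 km): east 2.1 sin 313° = -1.54, north 2.1 cos 313° = 1.43
Net displacement: -8.53 east, 28.74 north. Direction back to start is (8.53, -28.74): bearing = atan2(8.53, -28.74) mod 360° = 163.47° ≈ 163°.

163°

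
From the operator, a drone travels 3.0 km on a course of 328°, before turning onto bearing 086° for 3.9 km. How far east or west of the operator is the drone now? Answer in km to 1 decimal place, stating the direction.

2.3 km east

Leg 1 (328°, 3.0 km): east 3.0 sin 328° = -1.59, north 3.0 cos 328° = 2.54
Leg 2 (086°, 3.9 km): east 3.9 sin 86° = 3.89, north 3.9 cos 86° = 0.27
Net east component: 2.30 km.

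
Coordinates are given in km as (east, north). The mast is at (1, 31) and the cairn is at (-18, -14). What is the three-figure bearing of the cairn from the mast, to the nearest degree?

203°

Δeast = -18 − 1 = -19.00; Δnorth = -14 − 31 = -45.00.
Bearing = atan2(Δeast, Δnorth) mod 360° = 202.89° ≈ 203°.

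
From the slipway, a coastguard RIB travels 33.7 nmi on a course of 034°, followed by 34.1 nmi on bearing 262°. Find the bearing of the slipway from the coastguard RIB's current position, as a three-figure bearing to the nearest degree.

147°

Leg 1 (034°, 33.7 nmi): east 33.7 sin 34° = 18.84, north 33.7 cos 34° = 27.94
Leg 2 (262°, 34.1 nmi): east 34.1 sin 262° = -33.77, north 34.1 cos 262° = -4.75
Net displacement: -14.92 east, 23.19 north. Direction back to start is (14.92, -23.19): bearing = atan2(14.92, -23.19) mod 360° = 147.24° ≈ 147°.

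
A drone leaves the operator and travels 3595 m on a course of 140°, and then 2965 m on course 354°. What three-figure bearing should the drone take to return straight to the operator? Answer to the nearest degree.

Leg 1 (140°, 3595 m): east 3595 sin 140° = 2310.82, north 3595 cos 140° = -2753.93
Leg 2 (354°, 2965 m): east 2965 sin 354° = -309.93, north 2965 cos 354° = 2948.76
Net displacement: 2000.89 east, 194.83 north. Direction back to start is (-2000.89, -194.83): bearing = atan2(-2000.89, -194.83) mod 360° = 264.44° ≈ 264°.

264°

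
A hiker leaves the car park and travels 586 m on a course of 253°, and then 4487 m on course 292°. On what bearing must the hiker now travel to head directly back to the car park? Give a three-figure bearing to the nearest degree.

108°

Leg 1 (253°, 586 m): east 586 sin 253° = -560.39, north 586 cos 253° = -171.33
Leg 2 (292°, 4487 m): east 4487 sin 292° = -4160.27, north 4487 cos 292° = 1680.86
Net displacement: -4720.67 east, 1509.53 north. Direction back to start is (4720.67, -1509.53): bearing = atan2(4720.67, -1509.53) mod 360° = 107.73° ≈ 108°.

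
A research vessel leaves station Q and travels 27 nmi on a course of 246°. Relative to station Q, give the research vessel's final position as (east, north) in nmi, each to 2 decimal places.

(-24.67, -10.98)

Leg 1 (246°, 27 nmi): east 27 sin 246° = -24.67, north 27 cos 246° = -10.98
Summing: -24.67 nmi east, -10.98 nmi north → (-24.67, -10.98).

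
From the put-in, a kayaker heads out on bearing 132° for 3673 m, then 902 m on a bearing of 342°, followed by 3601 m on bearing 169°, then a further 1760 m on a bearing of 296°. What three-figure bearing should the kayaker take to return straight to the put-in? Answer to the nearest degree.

Leg 1 (132°, 3673 m): east 3673 sin 132° = 2729.57, north 3673 cos 132° = -2457.72
Leg 2 (342°, 902 m): east 902 sin 342° = -278.73, north 902 cos 342° = 857.85
Leg 3 (169°, 3601 m): east 3601 sin 169° = 687.10, north 3601 cos 169° = -3534.84
Leg 4 (296°, 1760 m): east 1760 sin 296° = -1581.88, north 1760 cos 296° = 771.53
Net displacement: 1556.06 east, -4363.17 north. Direction back to start is (-1556.06, 4363.17): bearing = atan2(-1556.06, 4363.17) mod 360° = 340.37° ≈ 340°.

340°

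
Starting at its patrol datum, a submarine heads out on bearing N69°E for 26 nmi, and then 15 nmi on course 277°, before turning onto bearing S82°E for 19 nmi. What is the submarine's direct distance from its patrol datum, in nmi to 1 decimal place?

Leg 1 (N69°E, 26 nmi): east 26 sin 69° = 24.27, north 26 cos 69° = 9.32
Leg 2 (277°, 15 nmi): east 15 sin 277° = -14.89, north 15 cos 277° = 1.83
Leg 3 (S82°E, 19 nmi): east 19 sin 98° = 18.82, north 19 cos 98° = -2.64
Net: 28.20 east, 8.50 north. Distance = √((28.20)² + (8.50)²) = 29.454 nmi.

29.5 nmi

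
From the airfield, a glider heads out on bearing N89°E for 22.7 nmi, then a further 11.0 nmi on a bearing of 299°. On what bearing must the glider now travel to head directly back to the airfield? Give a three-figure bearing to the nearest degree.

Leg 1 (N89°E, 22.7 nmi): east 22.7 sin 89° = 22.70, north 22.7 cos 89° = 0.40
Leg 2 (299°, 11.0 nmi): east 11.0 sin 299° = -9.62, north 11.0 cos 299° = 5.33
Net displacement: 13.08 east, 5.73 north. Direction back to start is (-13.08, -5.73): bearing = atan2(-13.08, -5.73) mod 360° = 246.34° ≈ 246°.

246°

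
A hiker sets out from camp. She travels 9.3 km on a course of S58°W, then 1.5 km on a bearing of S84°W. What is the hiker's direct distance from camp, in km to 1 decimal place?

10.7 km

Leg 1 (S58°W, 9.3 km): east 9.3 sin 238° = -7.89, north 9.3 cos 238° = -4.93
Leg 2 (S84°W, 1.5 km): east 1.5 sin 264° = -1.49, north 1.5 cos 264° = -0.16
Net: -9.38 east, -5.09 north. Distance = √((-9.38)² + (-5.09)²) = 10.668 km.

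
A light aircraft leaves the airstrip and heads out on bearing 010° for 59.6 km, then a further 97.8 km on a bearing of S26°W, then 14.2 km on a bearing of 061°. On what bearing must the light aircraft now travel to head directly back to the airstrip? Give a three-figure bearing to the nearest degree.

Leg 1 (010°, 59.6 km): east 59.6 sin 10° = 10.35, north 59.6 cos 10° = 58.69
Leg 2 (S26°W, 97.8 km): east 97.8 sin 206° = -42.87, north 97.8 cos 206° = -87.90
Leg 3 (061°, 14.2 km): east 14.2 sin 61° = 12.42, north 14.2 cos 61° = 6.88
Net displacement: -20.10 east, -22.32 north. Direction back to start is (20.10, 22.32): bearing = atan2(20.10, 22.32) mod 360° = 42.01° ≈ 042°.

042°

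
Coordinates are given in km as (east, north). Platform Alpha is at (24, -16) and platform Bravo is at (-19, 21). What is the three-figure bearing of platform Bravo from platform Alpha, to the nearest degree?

311°

Δeast = -19 − 24 = -43.00; Δnorth = 21 − -16 = 37.00.
Bearing = atan2(Δeast, Δnorth) mod 360° = 310.71° ≈ 311°.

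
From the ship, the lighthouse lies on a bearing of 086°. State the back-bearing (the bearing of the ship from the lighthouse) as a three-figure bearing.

266°

Back-bearing = 086° + 180° = 266°.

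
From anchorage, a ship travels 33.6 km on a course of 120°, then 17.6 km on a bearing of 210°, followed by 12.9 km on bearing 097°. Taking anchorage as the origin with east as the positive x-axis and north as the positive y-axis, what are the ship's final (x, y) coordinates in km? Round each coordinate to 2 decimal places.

(33.10, -33.61)

Leg 1 (120°, 33.6 km): east 33.6 sin 120° = 29.10, north 33.6 cos 120° = -16.80
Leg 2 (210°, 17.6 km): east 17.6 sin 210° = -8.80, north 17.6 cos 210° = -15.24
Leg 3 (097°, 12.9 km): east 12.9 sin 97° = 12.80, north 12.9 cos 97° = -1.57
Summing: 33.10 km east, -33.61 km north → (33.10, -33.61).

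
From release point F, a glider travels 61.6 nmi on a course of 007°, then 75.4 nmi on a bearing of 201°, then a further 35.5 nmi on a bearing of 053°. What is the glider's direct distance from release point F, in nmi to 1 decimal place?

15.0 nmi

Leg 1 (007°, 61.6 nmi): east 61.6 sin 7° = 7.51, north 61.6 cos 7° = 61.14
Leg 2 (201°, 75.4 nmi): east 75.4 sin 201° = -27.02, north 75.4 cos 201° = -70.39
Leg 3 (053°, 35.5 nmi): east 35.5 sin 53° = 28.35, north 35.5 cos 53° = 21.36
Net: 8.84 east, 12.11 north. Distance = √((8.84)² + (12.11)²) = 14.995 nmi.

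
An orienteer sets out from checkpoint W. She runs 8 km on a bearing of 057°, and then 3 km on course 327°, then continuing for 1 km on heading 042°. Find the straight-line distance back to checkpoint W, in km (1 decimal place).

9.5 km

Leg 1 (057°, 8 km): east 8 sin 57° = 6.71, north 8 cos 57° = 4.36
Leg 2 (327°, 3 km): east 3 sin 327° = -1.63, north 3 cos 327° = 2.52
Leg 3 (042°, 1 km): east 1 sin 42° = 0.67, north 1 cos 42° = 0.74
Net: 5.74 east, 7.62 north. Distance = √((5.74)² + (7.62)²) = 9.540 km.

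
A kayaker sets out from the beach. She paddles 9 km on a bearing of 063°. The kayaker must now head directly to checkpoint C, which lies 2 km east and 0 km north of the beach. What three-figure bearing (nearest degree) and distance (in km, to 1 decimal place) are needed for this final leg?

236°, 7.3 km

Leg 1 (063°, 9 km): east 9 sin 63° = 8.02, north 9 cos 63° = 4.09
Current position: (8.02, 4.09). Target: (2, 0). Remaining: Δeast = -6.02, Δnorth = -4.09.
Bearing = atan2(-6.02, -4.09) mod 360° = 235.83°; distance = √((-6.02)² + (-4.09)²) = 7.275 km.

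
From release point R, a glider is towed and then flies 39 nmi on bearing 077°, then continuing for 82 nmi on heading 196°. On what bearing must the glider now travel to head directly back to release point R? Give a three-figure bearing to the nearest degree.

Leg 1 (077°, 39 nmi): east 39 sin 77° = 38.00, north 39 cos 77° = 8.77
Leg 2 (196°, 82 nmi): east 82 sin 196° = -22.60, north 82 cos 196° = -78.82
Net displacement: 15.40 east, -70.05 north. Direction back to start is (-15.40, 70.05): bearing = atan2(-15.40, 70.05) mod 360° = 347.60° ≈ 348°.

348°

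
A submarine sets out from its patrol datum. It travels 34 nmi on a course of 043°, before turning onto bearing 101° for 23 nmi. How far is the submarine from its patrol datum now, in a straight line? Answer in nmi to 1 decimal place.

50.1 nmi

Leg 1 (043°, 34 nmi): east 34 sin 43° = 23.19, north 34 cos 43° = 24.87
Leg 2 (101°, 23 nmi): east 23 sin 101° = 22.58, north 23 cos 101° = -4.39
Net: 45.77 east, 20.48 north. Distance = √((45.77)² + (20.48)²) = 50.138 nmi.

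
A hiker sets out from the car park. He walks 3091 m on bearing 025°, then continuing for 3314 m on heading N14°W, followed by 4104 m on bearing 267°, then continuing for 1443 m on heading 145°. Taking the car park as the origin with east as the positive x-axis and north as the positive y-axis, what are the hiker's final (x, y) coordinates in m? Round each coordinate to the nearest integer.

Leg 1 (025°, 3091 m): east 3091 sin 25° = 1306.31, north 3091 cos 25° = 2801.40
Leg 2 (N14°W, 3314 m): east 3314 sin 346° = -801.73, north 3314 cos 346° = 3215.56
Leg 3 (267°, 4104 m): east 4104 sin 267° = -4098.38, north 4104 cos 267° = -214.79
Leg 4 (145°, 1443 m): east 1443 sin 145° = 827.67, north 1443 cos 145° = -1182.04
Summing: -2766.12 m east, 4620.13 m north → (-2766, 4620).

(-2766, 4620)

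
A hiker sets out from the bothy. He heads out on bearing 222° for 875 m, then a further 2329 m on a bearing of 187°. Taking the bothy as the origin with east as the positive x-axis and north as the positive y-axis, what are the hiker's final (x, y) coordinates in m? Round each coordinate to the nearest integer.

Leg 1 (222°, 875 m): east 875 sin 222° = -585.49, north 875 cos 222° = -650.25
Leg 2 (187°, 2329 m): east 2329 sin 187° = -283.83, north 2329 cos 187° = -2311.64
Summing: -869.32 m east, -2961.89 m north → (-869, -2962).

(-869, -2962)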